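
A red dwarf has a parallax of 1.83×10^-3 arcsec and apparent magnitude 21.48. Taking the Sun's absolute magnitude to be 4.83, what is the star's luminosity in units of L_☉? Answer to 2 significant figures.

d = 1/p = 1/1.83×10^-3″ = 546.4 pc
M = m − 5 log₁₀ d + 5 = 21.48 − 5·2.7375 + 5 = 12.792
M − M_☉ = 12.792 − 4.83 = 7.962
L/L_☉ = 10^(−0.4 × 7.962) = 6.533×10^-4

L/L_☉ ≈ 6.5×10^-4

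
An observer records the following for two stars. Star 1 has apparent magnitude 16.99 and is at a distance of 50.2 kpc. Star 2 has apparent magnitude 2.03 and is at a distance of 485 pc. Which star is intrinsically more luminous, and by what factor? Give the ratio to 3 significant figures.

Star 1: d = 50.2 kpc = 50200 pc
Star 1: M = m − 5 log₁₀ d + 5 = 16.99 − 5·4.7007 + 5 = -1.514
Star 2: M = m − 5 log₁₀ d + 5 = 2.03 − 5·2.6857 + 5 = -6.399
ΔM = M_1 − M_2 = -1.514 − (-6.399) = 4.885; smaller M is more luminous → Star 2.
L ratio = 10^(0.4 |ΔM|) = 10^1.954 = 89.97

Star 2 is more luminous, by a factor of 90.0.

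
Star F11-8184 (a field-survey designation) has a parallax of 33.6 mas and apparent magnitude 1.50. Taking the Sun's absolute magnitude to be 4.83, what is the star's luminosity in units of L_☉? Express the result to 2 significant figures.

d = 1/p = 1000/33.6 mas = 29.76 pc
M = m − 5 log₁₀ d + 5 = 1.50 − 5·1.4737 + 5 = -0.868
M − M_☉ = -0.868 − 4.83 = -5.698
L/L_☉ = 10^(−0.4 × -5.698) = 190.2

L/L_☉ ≈ 190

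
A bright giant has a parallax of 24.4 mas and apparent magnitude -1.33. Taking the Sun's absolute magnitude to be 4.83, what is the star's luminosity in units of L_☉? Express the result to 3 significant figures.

L/L_☉ ≈ 4890

d = 1/p = 1000/24.4 mas = 40.98 pc
M = m − 5 log₁₀ d + 5 = -1.33 − 5·1.6126 + 5 = -4.393
M − M_☉ = -4.393 − 4.83 = -9.223
L/L_☉ = 10^(−0.4 × -9.223) = 4889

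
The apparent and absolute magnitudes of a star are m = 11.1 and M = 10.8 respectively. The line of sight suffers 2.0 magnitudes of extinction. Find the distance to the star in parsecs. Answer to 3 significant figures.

d ≈ 4.57 pc

m − M = 5 log₁₀(d/10 pc) + A  ⇒  11.1 − (10.8) − 2.0 = 5 log₁₀(d/10)
-1.700 = 5 log₁₀(d/10)
log₁₀ d = (m − M − A)/5 + 1 = 0.6600
d = 10^0.6600 = 4.571 pc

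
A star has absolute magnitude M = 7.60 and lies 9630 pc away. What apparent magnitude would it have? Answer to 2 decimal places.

m = M + 5 log₁₀ d − 5 = 7.60 + 5·3.9836 − 5 = 22.518

m ≈ 22.52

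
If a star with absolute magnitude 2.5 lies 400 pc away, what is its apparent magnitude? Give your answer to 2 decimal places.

m = M + 5 log₁₀ d − 5 = 2.5 + 5·2.6021 − 5 = 10.510

m ≈ 10.51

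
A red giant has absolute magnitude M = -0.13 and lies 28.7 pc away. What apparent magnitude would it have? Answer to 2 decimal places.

m = M + 5 log₁₀ d − 5 = -0.13 + 5·1.4579 − 5 = 2.159

m ≈ 2.16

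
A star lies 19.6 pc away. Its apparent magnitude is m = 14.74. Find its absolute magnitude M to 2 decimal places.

M ≈ 13.28

5 log₁₀(d/10 pc) = 5 log₁₀(19.60) − 5 = 1.461
M = m − 5 log₁₀(d/10) = 14.74 − 1.461 = 13.279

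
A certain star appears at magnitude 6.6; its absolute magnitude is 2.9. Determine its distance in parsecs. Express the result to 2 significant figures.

d ≈ 55 pc

Distance modulus: m − M = 6.6 − (2.9) = 3.700
m − M = 5 log₁₀ d − 5
log₁₀ d = (m − M)/5 + 1 = 1.7400
d = 10^1.7400 = 54.95 pc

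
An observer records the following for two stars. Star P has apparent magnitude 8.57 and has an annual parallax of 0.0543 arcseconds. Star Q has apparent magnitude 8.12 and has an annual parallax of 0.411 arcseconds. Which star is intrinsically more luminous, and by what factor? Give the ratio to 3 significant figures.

Star P is more luminous, by a factor of 37.9.

Star P: d = 1/p = 1/0.0543″ = 18.42 pc
Star P: M = m − 5 log₁₀ d + 5 = 8.57 − 5·1.2652 + 5 = 7.244
Star Q: d = 1/p = 1/0.411″ = 2.433 pc
Star Q: M = m − 5 log₁₀ d + 5 = 8.12 − 5·0.3862 + 5 = 11.189
ΔM = M_P − M_Q = 7.244 − (11.189) = -3.945; smaller M is more luminous → Star P.
L ratio = 10^(0.4 |ΔM|) = 10^1.578 = 37.85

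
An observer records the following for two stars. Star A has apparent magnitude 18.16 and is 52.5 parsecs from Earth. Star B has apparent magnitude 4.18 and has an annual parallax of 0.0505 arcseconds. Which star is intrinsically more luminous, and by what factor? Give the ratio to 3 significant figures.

Star B is more luminous, by a factor of 55600.

Star A: M = m − 5 log₁₀ d + 5 = 18.16 − 5·1.7202 + 5 = 14.559
Star B: d = 1/p = 1/0.0505″ = 19.80 pc
Star B: M = m − 5 log₁₀ d + 5 = 4.18 − 5·1.2967 + 5 = 2.696
ΔM = M_A − M_B = 14.559 − (2.696) = 11.863; smaller M is more luminous → Star B.
L ratio = 10^(0.4 |ΔM|) = 10^4.745 = 55600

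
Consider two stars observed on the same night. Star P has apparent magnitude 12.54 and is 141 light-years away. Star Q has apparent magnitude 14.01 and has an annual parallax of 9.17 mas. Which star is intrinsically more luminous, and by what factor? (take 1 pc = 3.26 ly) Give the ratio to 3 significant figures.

Star Q is more luminous, by a factor of 1.64.

Star P: d = 141 ly / 3.26 = 43.25 pc
Star P: M = m − 5 log₁₀ d + 5 = 12.54 − 5·1.6360 + 5 = 9.360
Star Q: p = 9.17 mas = 9.17×10^-3″ → d = 1/p = 109.1 pc
Star Q: M = m − 5 log₁₀ d + 5 = 14.01 − 5·2.0376 + 5 = 8.822
ΔM = M_P − M_Q = 9.360 − (8.822) = 0.538; smaller M is more luminous → Star Q.
L ratio = 10^(0.4 |ΔM|) = 10^0.215 = 1.642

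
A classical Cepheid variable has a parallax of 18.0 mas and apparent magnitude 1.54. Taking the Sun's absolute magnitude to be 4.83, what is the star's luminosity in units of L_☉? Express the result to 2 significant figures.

d = 1/p = 1000/18.0 mas = 55.56 pc
M = m − 5 log₁₀ d + 5 = 1.54 − 5·1.7447 + 5 = -2.184
M − M_☉ = -2.184 − 4.83 = -7.014
L/L_☉ = 10^(−0.4 × -7.014) = 638.9

L/L_☉ ≈ 640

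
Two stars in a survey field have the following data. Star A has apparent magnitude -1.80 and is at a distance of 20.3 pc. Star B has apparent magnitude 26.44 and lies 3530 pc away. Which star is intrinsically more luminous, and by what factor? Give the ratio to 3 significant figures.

Star A is more luminous, by a factor of 6.54×10^6.

Star A: M = m − 5 log₁₀ d + 5 = -1.80 − 5·1.3075 + 5 = -3.337
Star B: M = m − 5 log₁₀ d + 5 = 26.44 − 5·3.5478 + 5 = 13.701
ΔM = M_A − M_B = -3.337 − (13.701) = -17.039; smaller M is more luminous → Star A.
L ratio = 10^(0.4 |ΔM|) = 10^6.815 = 6.538×10^6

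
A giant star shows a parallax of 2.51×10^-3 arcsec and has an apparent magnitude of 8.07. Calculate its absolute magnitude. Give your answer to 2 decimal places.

d = 1/p = 1/2.51×10^-3″ = 398.4 pc
5 log₁₀(d/10 pc) = 5 log₁₀(398.4) − 5 = 8.002
M = m − 5 log₁₀(d/10) = 8.07 − 8.002 = 0.068

M ≈ 0.07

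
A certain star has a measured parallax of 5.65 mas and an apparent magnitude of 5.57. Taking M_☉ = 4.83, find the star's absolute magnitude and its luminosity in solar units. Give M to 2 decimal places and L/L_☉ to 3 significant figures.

M ≈ -0.67; L/L_☉ ≈ 158

d = 1/p = 1000/5.65 mas = 177.0 pc
M = m − 5 log₁₀ d + 5 = 5.57 − 5·2.2480 + 5 = -0.670
M − M_☉ = -0.670 − 4.83 = -5.500
L/L_☉ = 10^(−0.4 × -5.500) = 158.5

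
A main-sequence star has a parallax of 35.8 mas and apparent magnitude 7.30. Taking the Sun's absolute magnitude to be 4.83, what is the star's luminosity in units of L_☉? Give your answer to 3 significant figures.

d = 1/p = 1000/35.8 mas = 27.93 pc
M = m − 5 log₁₀ d + 5 = 7.30 − 5·1.4461 + 5 = 5.069
M − M_☉ = 5.069 − 4.83 = 0.239
L/L_☉ = 10^(−0.4 × 0.239) = 0.8021

L/L_☉ ≈ 0.802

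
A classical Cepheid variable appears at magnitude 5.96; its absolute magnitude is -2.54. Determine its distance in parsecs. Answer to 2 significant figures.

d ≈ 500 pc

Distance modulus: m − M = 5.96 − (-2.54) = 8.500
m − M = 5 log₁₀ d − 5
log₁₀ d = (m − M)/5 + 1 = 2.7000
d = 10^2.7000 = 501.2 pc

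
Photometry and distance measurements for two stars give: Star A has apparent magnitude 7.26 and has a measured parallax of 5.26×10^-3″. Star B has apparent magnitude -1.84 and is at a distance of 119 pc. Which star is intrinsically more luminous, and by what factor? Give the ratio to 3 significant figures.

Star B is more luminous, by a factor of 1710.

Star A: d = 1/p = 1/5.26×10^-3″ = 190.1 pc
Star A: M = m − 5 log₁₀ d + 5 = 7.26 − 5·2.2790 + 5 = 0.865
Star B: M = m − 5 log₁₀ d + 5 = -1.84 − 5·2.0755 + 5 = -7.218
ΔM = M_A − M_B = 0.865 − (-7.218) = 8.083; smaller M is more luminous → Star B.
L ratio = 10^(0.4 |ΔM|) = 10^3.233 = 1710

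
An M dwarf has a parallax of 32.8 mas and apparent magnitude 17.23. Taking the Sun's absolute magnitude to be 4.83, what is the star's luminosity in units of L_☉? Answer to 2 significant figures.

d = 1/p = 1000/32.8 mas = 30.49 pc
M = m − 5 log₁₀ d + 5 = 17.23 − 5·1.4841 + 5 = 14.809
M − M_☉ = 14.809 − 4.83 = 9.979
L/L_☉ = 10^(−0.4 × 9.979) = 1.019×10^-4

L/L_☉ ≈ 1.0×10^-4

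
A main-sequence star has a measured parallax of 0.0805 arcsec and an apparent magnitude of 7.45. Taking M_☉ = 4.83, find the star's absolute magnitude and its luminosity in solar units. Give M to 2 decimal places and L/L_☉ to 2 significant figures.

M ≈ 6.98; L/L_☉ ≈ 0.14

d = 1/p = 1/0.0805″ = 12.42 pc
M = m − 5 log₁₀ d + 5 = 7.45 − 5·1.0942 + 5 = 6.979
M − M_☉ = 6.979 − 4.83 = 2.149
L/L_☉ = 10^(−0.4 × 2.149) = 0.1382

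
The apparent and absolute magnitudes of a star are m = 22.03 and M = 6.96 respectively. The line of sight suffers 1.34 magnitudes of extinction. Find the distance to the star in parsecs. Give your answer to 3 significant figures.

m − M = 5 log₁₀(d/10 pc) + A  ⇒  22.03 − (6.96) − 1.34 = 5 log₁₀(d/10)
13.730 = 5 log₁₀(d/10)
log₁₀ d = (m − M − A)/5 + 1 = 3.7460
d = 10^3.7460 = 5572 pc

d ≈ 5570 pc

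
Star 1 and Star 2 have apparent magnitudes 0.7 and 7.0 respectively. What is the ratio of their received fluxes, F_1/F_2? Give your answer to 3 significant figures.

F_1/F_2 ≈ 331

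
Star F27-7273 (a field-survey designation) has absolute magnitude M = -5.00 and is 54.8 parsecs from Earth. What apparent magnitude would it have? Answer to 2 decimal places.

m ≈ -1.31

m = M + 5 log₁₀ d − 5 = -5.00 + 5·1.7388 − 5 = -1.306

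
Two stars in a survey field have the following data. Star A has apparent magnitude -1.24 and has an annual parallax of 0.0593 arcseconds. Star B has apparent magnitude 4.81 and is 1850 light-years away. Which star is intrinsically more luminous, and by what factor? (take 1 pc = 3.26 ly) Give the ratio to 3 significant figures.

Star A: d = 1/p = 1/0.0593″ = 16.86 pc
Star A: M = m − 5 log₁₀ d + 5 = -1.24 − 5·1.2269 + 5 = -2.375
Star B: d = 1850 ly / 3.26 = 567.5 pc
Star B: M = m − 5 log₁₀ d + 5 = 4.81 − 5·2.7540 + 5 = -3.960
ΔM = M_A − M_B = -2.375 − (-3.960) = 1.585; smaller M is more luminous → Star B.
L ratio = 10^(0.4 |ΔM|) = 10^0.634 = 4.305

Star B is more luminous, by a factor of 4.31.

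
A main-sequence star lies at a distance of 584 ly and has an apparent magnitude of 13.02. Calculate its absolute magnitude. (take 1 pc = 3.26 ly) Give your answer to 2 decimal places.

d = 584 ly / 3.26 = 179.1 pc
5 log₁₀(d/10 pc) = 5 log₁₀(179.1) − 5 = 6.266
M = m − 5 log₁₀(d/10) = 13.02 − 6.266 = 6.754

M ≈ 6.75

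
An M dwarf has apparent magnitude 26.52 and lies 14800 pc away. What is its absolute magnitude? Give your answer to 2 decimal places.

M ≈ 10.67

5 log₁₀(d/10 pc) = 5 log₁₀(14800) − 5 = 15.851
M = m − 5 log₁₀(d/10) = 26.52 − 15.851 = 10.669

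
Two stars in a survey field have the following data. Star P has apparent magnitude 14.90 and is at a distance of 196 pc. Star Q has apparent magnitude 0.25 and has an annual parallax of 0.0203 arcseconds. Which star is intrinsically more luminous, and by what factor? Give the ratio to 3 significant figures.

Star P: M = m − 5 log₁₀ d + 5 = 14.90 − 5·2.2923 + 5 = 8.439
Star Q: d = 1/p = 1/0.0203″ = 49.26 pc
Star Q: M = m − 5 log₁₀ d + 5 = 0.25 − 5·1.6925 + 5 = -3.213
ΔM = M_P − M_Q = 8.439 − (-3.213) = 11.651; smaller M is more luminous → Star Q.
L ratio = 10^(0.4 |ΔM|) = 10^4.660 = 45760

Star Q is more luminous, by a factor of 45800.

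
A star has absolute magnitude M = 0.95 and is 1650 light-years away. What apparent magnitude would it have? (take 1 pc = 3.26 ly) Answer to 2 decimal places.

d = 1650 ly / 3.26 = 506.1 pc
m = M + 5 log₁₀ d − 5 = 0.95 + 5·2.7043 − 5 = 9.471

m ≈ 9.47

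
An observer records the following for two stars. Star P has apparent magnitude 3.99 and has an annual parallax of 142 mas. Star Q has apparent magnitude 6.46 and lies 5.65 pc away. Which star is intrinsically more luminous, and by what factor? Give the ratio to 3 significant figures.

Star P: p = 142 mas = 0.142″ → d = 1/p = 7.042 pc
Star P: M = m − 5 log₁₀ d + 5 = 3.99 − 5·0.8477 + 5 = 4.751
Star Q: M = m − 5 log₁₀ d + 5 = 6.46 − 5·0.7520 + 5 = 7.700
ΔM = M_P − M_Q = 4.751 − (7.700) = -2.948; smaller M is more luminous → Star P.
L ratio = 10^(0.4 |ΔM|) = 10^1.179 = 15.11

Star P is more luminous, by a factor of 15.1.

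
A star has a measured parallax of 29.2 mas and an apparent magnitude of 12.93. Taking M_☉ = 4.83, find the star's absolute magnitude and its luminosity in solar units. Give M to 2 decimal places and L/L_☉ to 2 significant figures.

d = 1/p = 1000/29.2 mas = 34.25 pc
M = m − 5 log₁₀ d + 5 = 12.93 − 5·1.5346 + 5 = 10.257
M − M_☉ = 10.257 − 4.83 = 5.427
L/L_☉ = 10^(−0.4 × 5.427) = 6.749×10^-3

M ≈ 10.26; L/L_☉ ≈ 6.7×10^-3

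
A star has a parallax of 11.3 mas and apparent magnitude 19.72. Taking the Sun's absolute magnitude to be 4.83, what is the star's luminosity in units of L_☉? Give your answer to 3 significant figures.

L/L_☉ ≈ 8.67×10^-5

d = 1/p = 1000/11.3 mas = 88.50 pc
M = m − 5 log₁₀ d + 5 = 19.72 − 5·1.9469 + 5 = 14.985
M − M_☉ = 14.985 − 4.83 = 10.155
L/L_☉ = 10^(−0.4 × 10.155) = 8.666×10^-5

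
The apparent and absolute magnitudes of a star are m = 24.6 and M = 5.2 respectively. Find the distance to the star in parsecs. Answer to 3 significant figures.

d ≈ 75900 pc

μ = m − M = 19.400
m − M = 5 log₁₀ d − 5
log₁₀ d = (m − M)/5 + 1 = 4.8800
d = 10^4.8800 = 75860 pc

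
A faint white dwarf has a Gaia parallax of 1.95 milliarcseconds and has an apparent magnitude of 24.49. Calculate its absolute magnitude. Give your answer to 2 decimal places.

M ≈ 15.94

p = 1.95 mas = 1.95×10^-3″ → d = 1/p = 512.8 pc
5 log₁₀(d/10 pc) = 5 log₁₀(512.8) − 5 = 8.550
M = m − 5 log₁₀(d/10) = 24.49 − 8.550 = 15.940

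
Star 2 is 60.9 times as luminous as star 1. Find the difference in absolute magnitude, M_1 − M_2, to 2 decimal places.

Pogson: ΔM = −2.5 log₁₀(ratio) = −2.5 log₁₀(60.9) = −2.5 × 1.7846 = -4.462
Star 2 is brighter so has the smaller magnitude: M_1 − M_2 is positive.

M_1 − M_2 ≈ 4.46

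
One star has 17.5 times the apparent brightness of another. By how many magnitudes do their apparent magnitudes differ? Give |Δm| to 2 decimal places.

|Δm| ≈ 3.11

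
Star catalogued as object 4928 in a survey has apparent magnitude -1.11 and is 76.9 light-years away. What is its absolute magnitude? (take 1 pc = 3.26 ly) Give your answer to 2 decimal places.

M ≈ -2.97

d = 76.9 ly / 3.26 = 23.59 pc
5 log₁₀(d/10 pc) = 5 log₁₀(23.59) − 5 = 1.864
M = m − 5 log₁₀(d/10) = -1.11 − 1.864 = -2.974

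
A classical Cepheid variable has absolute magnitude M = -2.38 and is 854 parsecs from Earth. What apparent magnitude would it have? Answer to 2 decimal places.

m ≈ 7.28

m = M + 5 log₁₀ d − 5 = -2.38 + 5·2.9315 − 5 = 7.277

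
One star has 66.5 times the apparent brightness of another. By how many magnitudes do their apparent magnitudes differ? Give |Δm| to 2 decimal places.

Pogson: Δm = −2.5 log₁₀(ratio) = −2.5 log₁₀(66.5) = −2.5 × 1.8228 = -4.557

|Δm| ≈ 4.56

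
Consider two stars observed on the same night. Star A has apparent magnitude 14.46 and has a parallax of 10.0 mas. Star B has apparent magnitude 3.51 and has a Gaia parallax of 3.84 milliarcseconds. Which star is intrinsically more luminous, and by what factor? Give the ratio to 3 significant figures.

Star B is more luminous, by a factor of 163000.

Star A: p = 10.0 mas = 0.0100″ → d = 1/p = 100.0 pc
Star A: M = m − 5 log₁₀ d + 5 = 14.46 − 5·2.0000 + 5 = 9.460
Star B: p = 3.84 mas = 3.84×10^-3″ → d = 1/p = 260.4 pc
Star B: M = m − 5 log₁₀ d + 5 = 3.51 − 5·2.4157 + 5 = -3.568
ΔM = M_A − M_B = 9.460 − (-3.568) = 13.028; smaller M is more luminous → Star B.
L ratio = 10^(0.4 |ΔM|) = 10^5.211 = 162700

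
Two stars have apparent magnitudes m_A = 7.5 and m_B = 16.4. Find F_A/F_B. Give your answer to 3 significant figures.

F_A/F_B ≈ 3630

Magnitude difference = -8.9
Flux ratio = 10^(−0.4 Δm) = 10^(−0.4 × -8.9) = 10^3.560 = 3631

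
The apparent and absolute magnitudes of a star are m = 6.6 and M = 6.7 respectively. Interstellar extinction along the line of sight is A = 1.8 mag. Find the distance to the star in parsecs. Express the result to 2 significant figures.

d ≈ 4.2 pc

m − M = 5 log₁₀(d/10 pc) + A  ⇒  6.6 − (6.7) − 1.8 = 5 log₁₀(d/10)
-1.900 = 5 log₁₀(d/10)
log₁₀ d = (m − M − A)/5 + 1 = 0.6200
d = 10^0.6200 = 4.169 pc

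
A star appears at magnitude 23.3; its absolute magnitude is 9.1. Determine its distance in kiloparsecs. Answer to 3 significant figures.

Distance modulus: m − M = 23.3 − (9.1) = 14.200
m − M = 5 log₁₀ d − 5
log₁₀ d = (m − M)/5 + 1 = 3.8400
d = 10^3.8400 = 6918 pc
= 6.918 kpc

d ≈ 6.92 kpc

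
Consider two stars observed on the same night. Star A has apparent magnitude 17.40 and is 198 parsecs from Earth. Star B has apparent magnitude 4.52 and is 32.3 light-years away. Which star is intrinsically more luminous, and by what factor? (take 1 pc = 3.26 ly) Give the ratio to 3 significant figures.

Star B is more luminous, by a factor of 355.

Star A: M = m − 5 log₁₀ d + 5 = 17.40 − 5·2.2967 + 5 = 10.917
Star B: d = 32.3 ly / 3.26 = 9.908 pc
Star B: M = m − 5 log₁₀ d + 5 = 4.52 − 5·0.9960 + 5 = 4.540
ΔM = M_A − M_B = 10.917 − (4.540) = 6.377; smaller M is more luminous → Star B.
L ratio = 10^(0.4 |ΔM|) = 10^2.551 = 355.3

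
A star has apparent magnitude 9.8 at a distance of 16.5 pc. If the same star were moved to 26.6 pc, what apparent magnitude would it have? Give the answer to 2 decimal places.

Flux ∝ 1/d², so Δm = 5 log₁₀(d₂/d₁) = 5 log₁₀(26.6/16.5) = 1.037
m₂ = m₁ + Δm = 9.8 + (1.037) = 10.837

m ≈ 10.84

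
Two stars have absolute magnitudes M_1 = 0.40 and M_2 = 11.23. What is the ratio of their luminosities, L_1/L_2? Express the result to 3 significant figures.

L_1/L_2 ≈ 21500

ΔM = M_1 − M_2 = -10.83
L_1/L_2 = 10^(−0.4 ΔM) = 10^4.332 = 21480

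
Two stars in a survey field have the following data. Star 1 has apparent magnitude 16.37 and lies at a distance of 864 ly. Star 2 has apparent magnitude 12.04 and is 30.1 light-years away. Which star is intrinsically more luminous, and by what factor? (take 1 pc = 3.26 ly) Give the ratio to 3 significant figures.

Star 1: d = 864 ly / 3.26 = 265.0 pc
Star 1: M = m − 5 log₁₀ d + 5 = 16.37 − 5·2.4233 + 5 = 9.254
Star 2: d = 30.1 ly / 3.26 = 9.233 pc
Star 2: M = m − 5 log₁₀ d + 5 = 12.04 − 5·0.9653 + 5 = 12.213
ΔM = M_1 − M_2 = 9.254 − (12.213) = -2.960; smaller M is more luminous → Star 1.
L ratio = 10^(0.4 |ΔM|) = 10^1.184 = 15.27

Star 1 is more luminous, by a factor of 15.3.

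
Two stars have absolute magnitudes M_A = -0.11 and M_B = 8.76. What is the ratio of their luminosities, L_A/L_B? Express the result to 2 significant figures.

L_A/L_B ≈ 3500

ΔM = M_A − M_B = -8.87
L_A/L_B = 10^(−0.4 ΔM) = 10^3.548 = 3532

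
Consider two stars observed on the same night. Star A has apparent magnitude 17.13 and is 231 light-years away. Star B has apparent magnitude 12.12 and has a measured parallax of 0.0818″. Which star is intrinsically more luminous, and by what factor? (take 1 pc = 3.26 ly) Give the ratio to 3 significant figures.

Star B is more luminous, by a factor of 3.00.

Star A: d = 231 ly / 3.26 = 70.86 pc
Star A: M = m − 5 log₁₀ d + 5 = 17.13 − 5·1.8504 + 5 = 12.878
Star B: d = 1/p = 1/0.0818″ = 12.22 pc
Star B: M = m − 5 log₁₀ d + 5 = 12.12 − 5·1.0872 + 5 = 11.684
ΔM = M_A − M_B = 12.878 − (11.684) = 1.194; smaller M is more luminous → Star B.
L ratio = 10^(0.4 |ΔM|) = 10^0.478 = 3.004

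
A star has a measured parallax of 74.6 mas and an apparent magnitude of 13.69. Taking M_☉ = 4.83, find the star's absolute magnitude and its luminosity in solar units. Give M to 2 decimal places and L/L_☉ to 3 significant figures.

M ≈ 13.05; L/L_☉ ≈ 5.13×10^-4

d = 1/p = 1000/74.6 mas = 13.40 pc
M = m − 5 log₁₀ d + 5 = 13.69 − 5·1.1273 + 5 = 13.054
M − M_☉ = 13.054 − 4.83 = 8.224
L/L_☉ = 10^(−0.4 × 8.224) = 5.135×10^-4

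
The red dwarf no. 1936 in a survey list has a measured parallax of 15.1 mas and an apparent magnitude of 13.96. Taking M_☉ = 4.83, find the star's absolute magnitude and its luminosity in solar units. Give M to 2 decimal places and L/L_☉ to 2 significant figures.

d = 1/p = 1000/15.1 mas = 66.23 pc
M = m − 5 log₁₀ d + 5 = 13.96 − 5·1.8210 + 5 = 9.855
M − M_☉ = 9.855 − 4.83 = 5.025
L/L_☉ = 10^(−0.4 × 5.025) = 9.773×10^-3

M ≈ 9.85; L/L_☉ ≈ 9.8×10^-3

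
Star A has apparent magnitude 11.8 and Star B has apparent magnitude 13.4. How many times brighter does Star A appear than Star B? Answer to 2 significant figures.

Δm = 11.8 − (13.4) = -1.6
Flux ratio = 10^(−0.4 Δm) = 10^(−0.4 × -1.6) = 10^0.640 = 4.365

4.4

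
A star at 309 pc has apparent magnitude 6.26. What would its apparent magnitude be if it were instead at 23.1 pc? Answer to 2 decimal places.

m ≈ 0.63

Flux ∝ 1/d², so Δm = 5 log₁₀(d₂/d₁) = 5 log₁₀(23.1/309) = -5.632
m₂ = m₁ + Δm = 6.26 + (-5.632) = 0.628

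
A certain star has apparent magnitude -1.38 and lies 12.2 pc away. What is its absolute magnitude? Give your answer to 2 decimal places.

M ≈ -1.81

5 log₁₀(d/10 pc) = 5 log₁₀(12.20) − 5 = 0.432
M = m − 5 log₁₀(d/10) = -1.38 − 0.432 = -1.812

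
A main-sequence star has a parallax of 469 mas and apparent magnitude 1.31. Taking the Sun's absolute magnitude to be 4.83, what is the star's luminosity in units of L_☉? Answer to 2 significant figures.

L/L_☉ ≈ 1.2

d = 1/p = 1000/469 mas = 2.132 pc
M = m − 5 log₁₀ d + 5 = 1.31 − 5·0.3288 + 5 = 4.666
M − M_☉ = 4.666 − 4.83 = -0.164
L/L_☉ = 10^(−0.4 × -0.164) = 1.163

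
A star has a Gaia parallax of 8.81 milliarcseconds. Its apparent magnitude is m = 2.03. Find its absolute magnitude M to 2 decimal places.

M ≈ -3.25

p = 8.81 mas = 8.81×10^-3″ → d = 1/p = 113.5 pc
5 log₁₀(d/10 pc) = 5 log₁₀(113.5) − 5 = 5.275
M = m − 5 log₁₀(d/10) = 2.03 − 5.275 = -3.245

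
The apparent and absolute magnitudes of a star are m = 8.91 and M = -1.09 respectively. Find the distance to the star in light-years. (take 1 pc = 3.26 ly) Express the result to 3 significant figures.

μ = m − M = 10.000
m − M = 5 log₁₀ d − 5
log₁₀ d = (m − M)/5 + 1 = 3.0000
d = 10^3.0000 = 1000 pc
= 3260 ly

d ≈ 3260 ly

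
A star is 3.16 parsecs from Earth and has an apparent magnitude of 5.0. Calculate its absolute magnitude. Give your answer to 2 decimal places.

M ≈ 7.50

5 log₁₀(d/10 pc) = 5 log₁₀(3.160) − 5 = -2.502
M = m − 5 log₁₀(d/10) = 5.0 + 2.502 = 7.502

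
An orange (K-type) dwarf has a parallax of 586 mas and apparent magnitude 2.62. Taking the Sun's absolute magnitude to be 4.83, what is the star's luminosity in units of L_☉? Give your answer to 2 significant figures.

L/L_☉ ≈ 0.22

d = 1/p = 1000/586 mas = 1.706 pc
M = m − 5 log₁₀ d + 5 = 2.62 − 5·0.2321 + 5 = 6.459
M − M_☉ = 6.459 − 4.83 = 1.629
L/L_☉ = 10^(−0.4 × 1.629) = 0.2229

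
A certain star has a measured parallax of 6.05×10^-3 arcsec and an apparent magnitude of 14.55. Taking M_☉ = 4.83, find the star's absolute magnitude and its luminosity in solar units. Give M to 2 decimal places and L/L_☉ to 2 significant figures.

d = 1/p = 1/6.05×10^-3″ = 165.3 pc
M = m − 5 log₁₀ d + 5 = 14.55 − 5·2.2182 + 5 = 8.459
M − M_☉ = 8.459 − 4.83 = 3.629
L/L_☉ = 10^(−0.4 × 3.629) = 0.03536

M ≈ 8.46; L/L_☉ ≈ 0.035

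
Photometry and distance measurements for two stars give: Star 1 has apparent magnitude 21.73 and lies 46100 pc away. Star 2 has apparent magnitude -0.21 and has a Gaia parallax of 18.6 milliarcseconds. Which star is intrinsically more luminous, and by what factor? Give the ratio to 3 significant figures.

Star 2 is more luminous, by a factor of 812.

Star 1: M = m − 5 log₁₀ d + 5 = 21.73 − 5·4.6637 + 5 = 3.411
Star 2: p = 18.6 mas = 0.0186″ → d = 1/p = 53.76 pc
Star 2: M = m − 5 log₁₀ d + 5 = -0.21 − 5·1.7305 + 5 = -3.862
ΔM = M_1 − M_2 = 3.411 − (-3.862) = 7.274; smaller M is more luminous → Star 2.
L ratio = 10^(0.4 |ΔM|) = 10^2.910 = 812.0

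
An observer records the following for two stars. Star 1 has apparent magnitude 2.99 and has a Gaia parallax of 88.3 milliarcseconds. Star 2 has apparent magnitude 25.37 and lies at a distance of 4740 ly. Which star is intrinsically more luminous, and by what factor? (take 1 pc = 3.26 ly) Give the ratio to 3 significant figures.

Star 1: p = 88.3 mas = 0.0883″ → d = 1/p = 11.33 pc
Star 1: M = m − 5 log₁₀ d + 5 = 2.99 − 5·1.0540 + 5 = 2.720
Star 2: d = 4740 ly / 3.26 = 1454 pc
Star 2: M = m − 5 log₁₀ d + 5 = 25.37 − 5·3.1626 + 5 = 14.557
ΔM = M_1 − M_2 = 2.720 − (14.557) = -11.837; smaller M is more luminous → Star 1.
L ratio = 10^(0.4 |ΔM|) = 10^4.735 = 54320

Star 1 is more luminous, by a factor of 54300.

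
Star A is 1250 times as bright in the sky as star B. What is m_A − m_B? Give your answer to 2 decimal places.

m_A − m_B ≈ -7.74

Pogson: Δm = −2.5 log₁₀(ratio) = −2.5 log₁₀(1250) = −2.5 × 3.0969 = -7.742
Star A is brighter, so it has the smaller magnitude: the difference is negative.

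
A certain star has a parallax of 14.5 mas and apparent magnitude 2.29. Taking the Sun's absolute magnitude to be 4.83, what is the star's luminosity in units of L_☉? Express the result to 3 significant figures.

L/L_☉ ≈ 493

d = 1/p = 1000/14.5 mas = 68.97 pc
M = m − 5 log₁₀ d + 5 = 2.29 − 5·1.8386 + 5 = -1.903
M − M_☉ = -1.903 − 4.83 = -6.733
L/L_☉ = 10^(−0.4 × -6.733) = 493.5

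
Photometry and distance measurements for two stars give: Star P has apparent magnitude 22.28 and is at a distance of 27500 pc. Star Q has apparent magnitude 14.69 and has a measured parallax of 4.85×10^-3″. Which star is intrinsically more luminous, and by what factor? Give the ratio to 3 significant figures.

Star P is more luminous, by a factor of 16.4.

Star P: M = m − 5 log₁₀ d + 5 = 22.28 − 5·4.4393 + 5 = 5.083
Star Q: d = 1/p = 1/4.85×10^-3″ = 206.2 pc
Star Q: M = m − 5 log₁₀ d + 5 = 14.69 − 5·2.3143 + 5 = 8.119
ΔM = M_P − M_Q = 5.083 − (8.119) = -3.035; smaller M is more luminous → Star P.
L ratio = 10^(0.4 |ΔM|) = 10^1.214 = 16.37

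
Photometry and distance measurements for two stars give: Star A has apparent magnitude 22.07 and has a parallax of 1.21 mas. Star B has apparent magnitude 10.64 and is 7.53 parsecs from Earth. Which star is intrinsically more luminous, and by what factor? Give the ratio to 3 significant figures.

Star A: p = 1.21 mas = 1.21×10^-3″ → d = 1/p = 826.4 pc
Star A: M = m − 5 log₁₀ d + 5 = 22.07 − 5·2.9172 + 5 = 12.484
Star B: M = m − 5 log₁₀ d + 5 = 10.64 − 5·0.8768 + 5 = 11.256
ΔM = M_A − M_B = 12.484 − (11.256) = 1.228; smaller M is more luminous → Star B.
L ratio = 10^(0.4 |ΔM|) = 10^0.491 = 3.099

Star B is more luminous, by a factor of 3.10.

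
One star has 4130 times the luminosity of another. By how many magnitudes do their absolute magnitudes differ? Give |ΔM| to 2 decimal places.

|ΔM| ≈ 9.04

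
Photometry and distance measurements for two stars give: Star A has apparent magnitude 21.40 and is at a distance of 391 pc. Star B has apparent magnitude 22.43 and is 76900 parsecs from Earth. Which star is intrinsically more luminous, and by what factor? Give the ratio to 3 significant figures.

Star B is more luminous, by a factor of 15000.

Star A: M = m − 5 log₁₀ d + 5 = 21.40 − 5·2.5922 + 5 = 13.439
Star B: M = m − 5 log₁₀ d + 5 = 22.43 − 5·4.8859 + 5 = 3.000
ΔM = M_A − M_B = 13.439 − (3.000) = 10.439; smaller M is more luminous → Star B.
L ratio = 10^(0.4 |ΔM|) = 10^4.175 = 14980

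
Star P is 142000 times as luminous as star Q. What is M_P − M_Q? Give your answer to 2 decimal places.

M_P − M_Q ≈ -12.88

Pogson: ΔM = −2.5 log₁₀(ratio) = −2.5 log₁₀(142000) = −2.5 × 5.1523 = -12.881
Star P is brighter, so it has the smaller magnitude: the difference is negative.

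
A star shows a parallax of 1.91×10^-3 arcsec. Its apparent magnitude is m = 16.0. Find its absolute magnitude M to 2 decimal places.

M ≈ 7.41

d = 1/p = 1/1.91×10^-3″ = 523.6 pc
5 log₁₀(d/10 pc) = 5 log₁₀(523.6) − 5 = 8.595
M = m − 5 log₁₀(d/10) = 16.0 − 8.595 = 7.405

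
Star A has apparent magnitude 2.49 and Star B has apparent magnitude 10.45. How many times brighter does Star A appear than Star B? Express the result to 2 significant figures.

1500

Magnitude difference = -7.96
Flux ratio = 10^(−0.4 Δm) = 10^(−0.4 × -7.96) = 10^3.184 = 1528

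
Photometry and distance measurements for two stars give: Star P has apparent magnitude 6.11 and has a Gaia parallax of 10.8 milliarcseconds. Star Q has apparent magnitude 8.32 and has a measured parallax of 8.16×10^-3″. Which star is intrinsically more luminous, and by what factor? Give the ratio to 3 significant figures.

Star P is more luminous, by a factor of 4.37.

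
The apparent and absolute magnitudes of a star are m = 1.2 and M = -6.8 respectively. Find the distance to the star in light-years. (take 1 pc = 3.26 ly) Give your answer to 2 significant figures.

d ≈ 1300 ly

Distance modulus: m − M = 1.2 − (-6.8) = 8.000
m − M = 5 log₁₀ d − 5
log₁₀ d = (m − M)/5 + 1 = 2.6000
d = 10^2.6000 = 398.1 pc
= 1298 ly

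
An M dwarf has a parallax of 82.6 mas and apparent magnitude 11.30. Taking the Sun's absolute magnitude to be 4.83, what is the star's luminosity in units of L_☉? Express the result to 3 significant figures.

L/L_☉ ≈ 3.78×10^-3

d = 1/p = 1000/82.6 mas = 12.11 pc
M = m − 5 log₁₀ d + 5 = 11.30 − 5·1.0830 + 5 = 10.885
M − M_☉ = 10.885 − 4.83 = 6.055
L/L_☉ = 10^(−0.4 × 6.055) = 3.785×10^-3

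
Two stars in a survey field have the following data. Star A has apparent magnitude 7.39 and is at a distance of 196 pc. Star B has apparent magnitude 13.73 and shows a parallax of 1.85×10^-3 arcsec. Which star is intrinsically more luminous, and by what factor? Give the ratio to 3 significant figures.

Star A is more luminous, by a factor of 45.2.

Star A: M = m − 5 log₁₀ d + 5 = 7.39 − 5·2.2923 + 5 = 0.929
Star B: d = 1/p = 1/1.85×10^-3″ = 540.5 pc
Star B: M = m − 5 log₁₀ d + 5 = 13.73 − 5·2.7328 + 5 = 5.066
ΔM = M_A − M_B = 0.929 − (5.066) = -4.137; smaller M is more luminous → Star A.
L ratio = 10^(0.4 |ΔM|) = 10^1.655 = 45.17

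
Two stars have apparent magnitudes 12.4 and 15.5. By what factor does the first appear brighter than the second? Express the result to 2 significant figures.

Magnitude difference = -3.1
Flux ratio = 10^(−0.4 Δm) = 10^(−0.4 × -3.1) = 10^1.240 = 17.38

17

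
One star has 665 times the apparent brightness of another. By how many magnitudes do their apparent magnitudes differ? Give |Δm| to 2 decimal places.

|Δm| ≈ 7.06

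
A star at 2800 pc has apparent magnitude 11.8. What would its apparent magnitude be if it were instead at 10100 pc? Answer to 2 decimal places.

Flux ∝ 1/d², so Δm = 5 log₁₀(d₂/d₁) = 5 log₁₀(10100/2800) = 2.786
m₂ = m₁ + Δm = 11.8 + (2.786) = 14.586

m ≈ 14.59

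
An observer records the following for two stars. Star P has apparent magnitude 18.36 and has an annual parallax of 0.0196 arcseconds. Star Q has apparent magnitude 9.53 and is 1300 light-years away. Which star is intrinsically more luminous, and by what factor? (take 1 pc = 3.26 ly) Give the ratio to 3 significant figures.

Star P: d = 1/p = 1/0.0196″ = 51.02 pc
Star P: M = m − 5 log₁₀ d + 5 = 18.36 − 5·1.7077 + 5 = 14.821
Star Q: d = 1300 ly / 3.26 = 398.8 pc
Star Q: M = m − 5 log₁₀ d + 5 = 9.53 − 5·2.6007 + 5 = 1.526
ΔM = M_P − M_Q = 14.821 − (1.526) = 13.295; smaller M is more luminous → Star Q.
L ratio = 10^(0.4 |ΔM|) = 10^5.318 = 208000

Star Q is more luminous, by a factor of 208000.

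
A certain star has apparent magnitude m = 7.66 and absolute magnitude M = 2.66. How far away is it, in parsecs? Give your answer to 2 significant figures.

d ≈ 100 pc

Distance modulus: m − M = 7.66 − (2.66) = 5.000
m − M = 5 log₁₀ d − 5
log₁₀ d = (m − M)/5 + 1 = 2.0000
d = 10^2.0000 = 100.0 pc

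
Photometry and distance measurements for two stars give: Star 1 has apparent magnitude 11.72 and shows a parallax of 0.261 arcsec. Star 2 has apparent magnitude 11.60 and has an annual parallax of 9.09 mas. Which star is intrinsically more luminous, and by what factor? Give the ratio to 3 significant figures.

Star 1: d = 1/p = 1/0.261″ = 3.831 pc
Star 1: M = m − 5 log₁₀ d + 5 = 11.72 − 5·0.5834 + 5 = 13.803
Star 2: p = 9.09 mas = 9.09×10^-3″ → d = 1/p = 110.0 pc
Star 2: M = m − 5 log₁₀ d + 5 = 11.60 − 5·2.0414 + 5 = 6.393
ΔM = M_1 − M_2 = 13.803 − (6.393) = 7.410; smaller M is more luminous → Star 2.
L ratio = 10^(0.4 |ΔM|) = 10^2.964 = 920.8

Star 2 is more luminous, by a factor of 921.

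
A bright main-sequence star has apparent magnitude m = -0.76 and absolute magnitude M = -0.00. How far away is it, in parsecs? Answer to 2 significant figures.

d ≈ 7.0 pc

μ = m − M = -0.760
m − M = 5 log₁₀ d − 5
log₁₀ d = (m − M)/5 + 1 = 0.8480
d = 10^0.8480 = 7.047 pc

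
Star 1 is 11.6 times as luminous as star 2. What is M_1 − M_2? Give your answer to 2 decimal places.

Pogson: ΔM = −2.5 log₁₀(ratio) = −2.5 log₁₀(11.6) = −2.5 × 1.0645 = -2.661
Star 1 is brighter, so it has the smaller magnitude: the difference is negative.

M_1 − M_2 ≈ -2.66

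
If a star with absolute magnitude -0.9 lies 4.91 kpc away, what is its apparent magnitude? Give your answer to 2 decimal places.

m ≈ 12.56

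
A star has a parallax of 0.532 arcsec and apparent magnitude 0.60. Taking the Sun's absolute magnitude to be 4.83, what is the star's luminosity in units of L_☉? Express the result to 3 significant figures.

d = 1/p = 1/0.532″ = 1.880 pc
M = m − 5 log₁₀ d + 5 = 0.60 − 5·0.2741 + 5 = 4.230
M − M_☉ = 4.230 − 4.83 = -0.600
L/L_☉ = 10^(−0.4 × -0.600) = 1.739

L/L_☉ ≈ 1.74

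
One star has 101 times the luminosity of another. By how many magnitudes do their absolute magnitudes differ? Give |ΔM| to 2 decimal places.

Pogson: ΔM = −2.5 log₁₀(ratio) = −2.5 log₁₀(101) = −2.5 × 2.0043 = -5.011

|ΔM| ≈ 5.01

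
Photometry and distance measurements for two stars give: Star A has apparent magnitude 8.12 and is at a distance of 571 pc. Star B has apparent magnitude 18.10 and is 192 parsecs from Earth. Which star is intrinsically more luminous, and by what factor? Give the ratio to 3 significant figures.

Star A: M = m − 5 log₁₀ d + 5 = 8.12 − 5·2.7566 + 5 = -0.663
Star B: M = m − 5 log₁₀ d + 5 = 18.10 − 5·2.2833 + 5 = 11.683
ΔM = M_A − M_B = -0.663 − (11.683) = -12.347; smaller M is more luminous → Star A.
L ratio = 10^(0.4 |ΔM|) = 10^4.939 = 86830

Star A is more luminous, by a factor of 86800.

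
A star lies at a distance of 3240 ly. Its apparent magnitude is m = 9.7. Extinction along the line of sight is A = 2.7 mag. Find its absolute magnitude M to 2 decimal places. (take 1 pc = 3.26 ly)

d = 3240 ly / 3.26 = 993.9 pc
5 log₁₀(d/10 pc) = 5 log₁₀(993.9) − 5 = 9.987
M = m − 5 log₁₀(d/10) − A = 9.7 − 9.987 − 2.7 = -2.987

M ≈ -2.99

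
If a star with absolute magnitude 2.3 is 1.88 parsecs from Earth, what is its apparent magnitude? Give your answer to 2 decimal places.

m = M + 5 log₁₀ d − 5 = 2.3 + 5·0.2742 − 5 = -1.329

m ≈ -1.33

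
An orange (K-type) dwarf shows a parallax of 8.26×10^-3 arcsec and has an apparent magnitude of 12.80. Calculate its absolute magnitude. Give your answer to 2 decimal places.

M ≈ 7.38

d = 1/p = 1/8.26×10^-3″ = 121.1 pc
5 log₁₀(d/10 pc) = 5 log₁₀(121.1) − 5 = 5.415
M = m − 5 log₁₀(d/10) = 12.80 − 5.415 = 7.385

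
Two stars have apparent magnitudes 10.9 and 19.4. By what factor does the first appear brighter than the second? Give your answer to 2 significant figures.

2500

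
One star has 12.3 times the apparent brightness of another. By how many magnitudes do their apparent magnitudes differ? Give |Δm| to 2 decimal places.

|Δm| ≈ 2.72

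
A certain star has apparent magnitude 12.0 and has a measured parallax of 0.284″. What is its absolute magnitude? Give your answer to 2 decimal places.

d = 1/p = 1/0.284″ = 3.521 pc
5 log₁₀(d/10 pc) = 5 log₁₀(3.521) − 5 = -2.267
M = m − 5 log₁₀(d/10) = 12.0 + 2.267 = 14.267

M ≈ 14.27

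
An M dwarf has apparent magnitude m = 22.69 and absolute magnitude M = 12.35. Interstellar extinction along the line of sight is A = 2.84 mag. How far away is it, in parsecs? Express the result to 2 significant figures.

m − M = 5 log₁₀(d/10 pc) + A  ⇒  22.69 − (12.35) − 2.84 = 5 log₁₀(d/10)
7.500 = 5 log₁₀(d/10)
log₁₀ d = (m − M − A)/5 + 1 = 2.5000
d = 10^2.5000 = 316.2 pc

d ≈ 320 pc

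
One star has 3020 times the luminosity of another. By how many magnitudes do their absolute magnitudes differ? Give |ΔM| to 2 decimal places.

|ΔM| ≈ 8.70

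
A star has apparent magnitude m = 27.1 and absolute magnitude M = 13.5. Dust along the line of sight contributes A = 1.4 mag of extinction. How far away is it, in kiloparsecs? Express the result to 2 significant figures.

d ≈ 2.8 kpc

m − M = 5 log₁₀(d/10 pc) + A  ⇒  27.1 − (13.5) − 1.4 = 5 log₁₀(d/10)
12.200 = 5 log₁₀(d/10)
log₁₀ d = (m − M − A)/5 + 1 = 3.4400
d = 10^3.4400 = 2754 pc
= 2.754 kpc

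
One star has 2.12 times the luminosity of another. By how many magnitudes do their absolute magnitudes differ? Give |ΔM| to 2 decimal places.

Pogson: ΔM = −2.5 log₁₀(ratio) = −2.5 log₁₀(2.12) = −2.5 × 0.3263 = -0.816

|ΔM| ≈ 0.82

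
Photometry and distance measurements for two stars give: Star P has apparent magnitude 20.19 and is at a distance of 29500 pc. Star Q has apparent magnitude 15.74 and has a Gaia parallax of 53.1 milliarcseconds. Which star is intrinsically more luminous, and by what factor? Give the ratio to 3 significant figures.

Star P: M = m − 5 log₁₀ d + 5 = 20.19 − 5·4.4698 + 5 = 2.841
Star Q: p = 53.1 mas = 0.0531″ → d = 1/p = 18.83 pc
Star Q: M = m − 5 log₁₀ d + 5 = 15.74 − 5·1.2749 + 5 = 14.365
ΔM = M_P − M_Q = 2.841 − (14.365) = -11.525; smaller M is more luminous → Star P.
L ratio = 10^(0.4 |ΔM|) = 10^4.610 = 40720

Star P is more luminous, by a factor of 40700.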